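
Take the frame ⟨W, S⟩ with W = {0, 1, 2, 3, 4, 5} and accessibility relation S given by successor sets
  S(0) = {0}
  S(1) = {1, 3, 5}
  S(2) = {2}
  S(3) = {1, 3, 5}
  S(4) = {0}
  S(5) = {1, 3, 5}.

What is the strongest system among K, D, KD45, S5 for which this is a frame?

KD45

Serial (axiom D): yes — every world has a successor (e.g. 0 S 0).
Euclidean (axiom 5): yes — any two successors of a common world are S-related.
Transitive (axiom 4): yes — every two-step S-path is closed by a direct edge.
Reflexive (axiom T): no — 4 is not related to itself.
So F validates K, D, KD45; S5 would additionally require S to be reflexive. The strongest is KD45.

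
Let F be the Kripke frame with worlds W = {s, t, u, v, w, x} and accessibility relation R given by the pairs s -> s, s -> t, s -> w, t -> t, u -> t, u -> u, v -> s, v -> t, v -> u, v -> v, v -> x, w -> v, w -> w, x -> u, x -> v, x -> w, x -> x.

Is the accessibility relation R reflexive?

Reflexive: yes — every world is R-related to itself.

Yes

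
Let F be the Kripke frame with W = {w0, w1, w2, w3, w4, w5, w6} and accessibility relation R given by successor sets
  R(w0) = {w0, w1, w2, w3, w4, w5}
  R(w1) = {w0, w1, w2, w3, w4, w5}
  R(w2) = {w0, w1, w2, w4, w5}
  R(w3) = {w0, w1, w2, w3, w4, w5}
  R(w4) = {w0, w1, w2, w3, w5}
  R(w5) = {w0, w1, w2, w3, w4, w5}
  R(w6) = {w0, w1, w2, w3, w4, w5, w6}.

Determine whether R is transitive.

No

Transitive: no — w2 R w0 and w0 R w3, but not w2 R w3.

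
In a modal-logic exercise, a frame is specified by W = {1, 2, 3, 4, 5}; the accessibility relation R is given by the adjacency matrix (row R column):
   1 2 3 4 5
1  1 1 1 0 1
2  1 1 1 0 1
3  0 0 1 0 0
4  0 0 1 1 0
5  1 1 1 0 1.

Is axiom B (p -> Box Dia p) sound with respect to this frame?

No

By correspondence theory, B is valid on a frame iff R is symmetric.
Symmetric: no — 1 R 3 but not 3 R 1.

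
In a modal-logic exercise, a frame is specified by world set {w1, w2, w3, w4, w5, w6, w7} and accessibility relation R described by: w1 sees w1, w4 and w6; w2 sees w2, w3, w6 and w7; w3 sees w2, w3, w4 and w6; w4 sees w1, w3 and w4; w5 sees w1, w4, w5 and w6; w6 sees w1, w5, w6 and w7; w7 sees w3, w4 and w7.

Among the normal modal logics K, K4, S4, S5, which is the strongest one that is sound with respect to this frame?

Transitive (axiom 4): no — w1 R w4 and w4 R w3, but not w1 R w3.
Reflexive (axiom T): yes — every world is R-related to itself.
Euclidean (axiom 5): no — w1 R w4 and w1 R w6, but not w4 R w6.
So F validates K; K4 would additionally require R to be transitive. The strongest is K.

K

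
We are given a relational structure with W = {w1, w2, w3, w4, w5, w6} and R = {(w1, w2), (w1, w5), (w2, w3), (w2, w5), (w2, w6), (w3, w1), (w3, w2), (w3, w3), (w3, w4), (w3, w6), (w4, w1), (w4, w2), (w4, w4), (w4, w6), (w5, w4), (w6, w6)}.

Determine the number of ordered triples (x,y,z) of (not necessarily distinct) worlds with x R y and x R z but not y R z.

Enumerating: (w1,w2,w2), (w1,w5,w2), (w1,w5,w5), (w2,w3,w5), (w2,w5,w3), (w2,w5,w5), (w2,w5,w6), (w2,w6,w3), (w2,w6,w5), (w3,w1,w1), (w3,w1,w3), (w3,w1,w4), … and 18 more.
Total: 30.

30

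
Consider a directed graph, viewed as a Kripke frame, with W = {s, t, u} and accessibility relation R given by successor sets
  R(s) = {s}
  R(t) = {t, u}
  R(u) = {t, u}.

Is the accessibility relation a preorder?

Yes

Reflexive: yes — every world is R-related to itself.
Transitive: yes — every two-step R-path is closed by a direct edge.
So R is a preorder.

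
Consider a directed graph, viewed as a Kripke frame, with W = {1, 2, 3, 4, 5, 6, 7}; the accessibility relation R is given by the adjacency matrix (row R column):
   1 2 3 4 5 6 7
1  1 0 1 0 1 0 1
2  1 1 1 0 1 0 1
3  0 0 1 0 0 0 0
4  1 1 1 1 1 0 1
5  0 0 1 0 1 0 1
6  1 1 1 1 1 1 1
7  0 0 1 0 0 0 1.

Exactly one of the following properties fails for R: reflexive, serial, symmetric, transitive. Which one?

symmetric

Reflexive: yes — every world is R-related to itself.
Serial: yes — every world has a successor (e.g. 1 R 1).
Symmetric: no — 1 R 3 but not 3 R 1.
Transitive: yes — every two-step R-path is closed by a direct edge.
Only symmetric fails.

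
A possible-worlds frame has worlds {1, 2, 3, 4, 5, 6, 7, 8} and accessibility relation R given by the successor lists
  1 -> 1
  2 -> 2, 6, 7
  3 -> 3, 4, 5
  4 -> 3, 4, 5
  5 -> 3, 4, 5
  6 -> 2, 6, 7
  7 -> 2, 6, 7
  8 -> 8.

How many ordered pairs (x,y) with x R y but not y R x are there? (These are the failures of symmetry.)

0

R is symmetric; there are no such tuples.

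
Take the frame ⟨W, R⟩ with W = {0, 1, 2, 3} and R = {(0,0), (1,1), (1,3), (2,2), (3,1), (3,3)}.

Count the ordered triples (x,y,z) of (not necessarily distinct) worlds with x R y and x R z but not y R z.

R is Euclidean; there are no such tuples.

0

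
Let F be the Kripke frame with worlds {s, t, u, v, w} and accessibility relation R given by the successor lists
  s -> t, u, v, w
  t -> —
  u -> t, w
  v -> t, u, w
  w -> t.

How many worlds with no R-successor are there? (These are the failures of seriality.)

1

Enumerating: t.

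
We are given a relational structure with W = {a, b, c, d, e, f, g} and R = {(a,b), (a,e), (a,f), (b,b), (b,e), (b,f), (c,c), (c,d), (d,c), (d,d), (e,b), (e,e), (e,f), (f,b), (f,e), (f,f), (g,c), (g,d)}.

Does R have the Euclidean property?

Yes

Euclidean: yes — any two successors of a common world are R-related.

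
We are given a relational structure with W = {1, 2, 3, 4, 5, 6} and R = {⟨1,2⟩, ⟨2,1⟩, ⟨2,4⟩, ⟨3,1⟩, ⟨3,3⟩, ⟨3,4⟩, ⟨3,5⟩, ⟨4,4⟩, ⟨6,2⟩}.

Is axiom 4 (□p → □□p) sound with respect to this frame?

No

Axiom 4 corresponds to the accessibility relation being transitive.
Transitive: no — 1 R 2 and 2 R 4, but not 1 R 4.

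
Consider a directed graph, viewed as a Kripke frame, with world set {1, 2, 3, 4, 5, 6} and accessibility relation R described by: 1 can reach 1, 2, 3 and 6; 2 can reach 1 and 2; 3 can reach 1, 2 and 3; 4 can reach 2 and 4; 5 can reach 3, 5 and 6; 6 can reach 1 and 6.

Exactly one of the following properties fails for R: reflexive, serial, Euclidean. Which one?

Euclidean

Reflexive: yes — every world is R-related to itself.
Serial: yes — every world has a successor (e.g. 1 R 1).
Euclidean: no — 1 R 2 and 1 R 3, but not 2 R 3.
Only Euclidean fails.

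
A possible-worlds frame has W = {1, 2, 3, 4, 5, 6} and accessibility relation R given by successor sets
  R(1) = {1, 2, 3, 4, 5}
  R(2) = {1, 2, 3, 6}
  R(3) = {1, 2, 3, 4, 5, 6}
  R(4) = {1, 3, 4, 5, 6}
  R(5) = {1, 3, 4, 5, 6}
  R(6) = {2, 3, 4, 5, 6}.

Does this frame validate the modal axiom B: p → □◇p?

Yes

By correspondence theory, B is valid on a frame iff R is symmetric.
Symmetric: yes — every pair in R has its reverse in R.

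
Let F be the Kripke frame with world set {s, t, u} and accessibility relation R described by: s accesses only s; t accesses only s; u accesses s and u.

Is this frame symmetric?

No

Symmetric: no — t R s but not s R t.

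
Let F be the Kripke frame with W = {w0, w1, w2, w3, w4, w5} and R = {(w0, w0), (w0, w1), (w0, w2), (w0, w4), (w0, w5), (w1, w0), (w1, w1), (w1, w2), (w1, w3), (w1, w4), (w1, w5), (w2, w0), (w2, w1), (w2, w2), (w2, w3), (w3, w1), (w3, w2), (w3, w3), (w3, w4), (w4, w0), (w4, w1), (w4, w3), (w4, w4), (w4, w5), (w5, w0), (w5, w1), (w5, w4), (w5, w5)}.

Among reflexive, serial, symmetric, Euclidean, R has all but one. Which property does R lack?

Euclidean

Reflexive: yes — every world is R-related to itself.
Serial: yes — every world has a successor (e.g. w0 R w0).
Symmetric: yes — every pair in R has its reverse in R.
Euclidean: no — w0 R w2 and w0 R w4, but not w2 R w4.
Only Euclidean fails.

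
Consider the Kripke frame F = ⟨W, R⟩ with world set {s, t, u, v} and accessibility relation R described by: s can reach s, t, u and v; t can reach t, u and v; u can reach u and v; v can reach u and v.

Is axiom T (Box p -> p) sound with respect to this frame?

Yes

The schema T characterises exactly the reflexive frames.
Reflexive: yes — every world is R-related to itself.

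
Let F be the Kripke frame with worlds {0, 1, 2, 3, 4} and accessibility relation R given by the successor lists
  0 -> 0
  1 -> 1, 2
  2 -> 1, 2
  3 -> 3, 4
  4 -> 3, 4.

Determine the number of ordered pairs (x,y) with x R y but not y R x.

R is symmetric; there are no such tuples.

0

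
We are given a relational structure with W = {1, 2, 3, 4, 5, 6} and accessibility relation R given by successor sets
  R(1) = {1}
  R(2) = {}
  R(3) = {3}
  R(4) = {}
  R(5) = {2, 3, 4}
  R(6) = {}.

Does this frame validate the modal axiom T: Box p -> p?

By correspondence theory, T is valid on a frame iff R is reflexive.
Reflexive: no — 2 is not related to itself.

No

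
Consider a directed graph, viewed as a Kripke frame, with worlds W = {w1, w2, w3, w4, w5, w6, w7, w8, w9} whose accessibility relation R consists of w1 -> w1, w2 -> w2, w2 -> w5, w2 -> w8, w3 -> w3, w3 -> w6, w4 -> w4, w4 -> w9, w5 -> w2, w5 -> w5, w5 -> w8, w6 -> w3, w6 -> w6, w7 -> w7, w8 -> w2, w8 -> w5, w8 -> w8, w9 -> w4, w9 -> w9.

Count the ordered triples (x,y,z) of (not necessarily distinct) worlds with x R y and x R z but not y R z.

R is Euclidean; there are no such tuples.

0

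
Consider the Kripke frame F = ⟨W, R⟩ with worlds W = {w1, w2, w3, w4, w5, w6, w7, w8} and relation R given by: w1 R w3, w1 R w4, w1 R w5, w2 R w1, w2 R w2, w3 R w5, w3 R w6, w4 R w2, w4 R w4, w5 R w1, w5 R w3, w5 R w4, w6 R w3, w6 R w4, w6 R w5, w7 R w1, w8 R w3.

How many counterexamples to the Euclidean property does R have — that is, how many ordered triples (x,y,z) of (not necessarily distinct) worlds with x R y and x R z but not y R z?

Enumerating: (w1,w3,w3), (w1,w3,w4), (w1,w4,w3), (w1,w4,w5), (w1,w5,w5), (w2,w1,w1), (w2,w1,w2), (w3,w5,w5), (w3,w5,w6), (w3,w6,w6), (w4,w2,w4), (w5,w1,w1), … and 12 more.
Total: 24.

24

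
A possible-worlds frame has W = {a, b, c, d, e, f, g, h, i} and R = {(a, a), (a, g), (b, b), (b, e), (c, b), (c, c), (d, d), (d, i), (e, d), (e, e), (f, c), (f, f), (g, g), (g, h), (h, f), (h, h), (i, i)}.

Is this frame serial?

Serial: yes — every world has a successor (e.g. a R a).

Yes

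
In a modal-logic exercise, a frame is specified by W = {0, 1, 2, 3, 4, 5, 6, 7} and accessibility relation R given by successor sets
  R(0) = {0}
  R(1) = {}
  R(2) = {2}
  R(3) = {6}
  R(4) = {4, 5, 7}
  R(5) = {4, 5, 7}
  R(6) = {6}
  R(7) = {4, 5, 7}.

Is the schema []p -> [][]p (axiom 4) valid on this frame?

Yes

The schema 4 characterises exactly the transitive frames.
Transitive: yes — every two-step R-path is closed by a direct edge.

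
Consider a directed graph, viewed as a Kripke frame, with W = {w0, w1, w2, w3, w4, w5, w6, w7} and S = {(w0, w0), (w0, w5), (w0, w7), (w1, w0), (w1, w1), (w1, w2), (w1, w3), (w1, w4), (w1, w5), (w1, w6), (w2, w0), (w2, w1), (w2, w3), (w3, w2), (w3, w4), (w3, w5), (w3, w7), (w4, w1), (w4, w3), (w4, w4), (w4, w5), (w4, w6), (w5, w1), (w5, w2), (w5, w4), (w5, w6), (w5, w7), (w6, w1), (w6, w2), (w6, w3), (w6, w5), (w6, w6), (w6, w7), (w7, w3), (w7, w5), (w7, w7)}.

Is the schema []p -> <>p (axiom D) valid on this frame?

Axiom D corresponds to the accessibility relation being serial.
Serial: yes — every world has a successor (e.g. w0 S w0).

Yes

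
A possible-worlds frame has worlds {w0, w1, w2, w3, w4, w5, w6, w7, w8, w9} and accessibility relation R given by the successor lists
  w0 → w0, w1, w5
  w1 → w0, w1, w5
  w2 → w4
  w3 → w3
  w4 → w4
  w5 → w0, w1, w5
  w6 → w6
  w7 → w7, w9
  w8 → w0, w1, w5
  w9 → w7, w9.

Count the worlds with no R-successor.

R is serial; there are no such worlds.

0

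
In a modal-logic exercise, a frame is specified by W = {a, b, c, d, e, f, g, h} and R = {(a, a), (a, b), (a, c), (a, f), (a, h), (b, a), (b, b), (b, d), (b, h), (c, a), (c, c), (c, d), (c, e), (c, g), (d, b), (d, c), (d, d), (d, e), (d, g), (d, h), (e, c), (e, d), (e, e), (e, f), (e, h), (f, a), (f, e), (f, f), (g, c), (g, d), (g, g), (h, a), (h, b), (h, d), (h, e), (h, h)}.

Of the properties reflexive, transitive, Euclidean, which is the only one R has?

Reflexive: yes — every world is R-related to itself.
Transitive: no — a R b and b R d, but not a R d.
Euclidean: no — a R b and a R c, but not b R c.
Only reflexive holds.

reflexive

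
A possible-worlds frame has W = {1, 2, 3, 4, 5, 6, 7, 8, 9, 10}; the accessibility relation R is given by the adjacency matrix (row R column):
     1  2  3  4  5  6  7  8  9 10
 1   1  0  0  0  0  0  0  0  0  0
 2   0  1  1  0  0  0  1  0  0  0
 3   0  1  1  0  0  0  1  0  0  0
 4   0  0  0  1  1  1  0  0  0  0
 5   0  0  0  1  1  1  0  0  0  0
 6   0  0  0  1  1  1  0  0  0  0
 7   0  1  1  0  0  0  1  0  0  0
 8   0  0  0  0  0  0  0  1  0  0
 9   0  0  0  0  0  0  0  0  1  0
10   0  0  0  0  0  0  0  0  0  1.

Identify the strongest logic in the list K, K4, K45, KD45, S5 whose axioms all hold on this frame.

Transitive (axiom 4): yes — every two-step R-path is closed by a direct edge.
Euclidean (axiom 5): yes — any two successors of a common world are R-related.
Serial (axiom D): yes — every world has a successor (e.g. 1 R 1).
Reflexive (axiom T): yes — every world is R-related to itself.
So F validates K, K4, K45, KD45, S5. The strongest is S5.

S5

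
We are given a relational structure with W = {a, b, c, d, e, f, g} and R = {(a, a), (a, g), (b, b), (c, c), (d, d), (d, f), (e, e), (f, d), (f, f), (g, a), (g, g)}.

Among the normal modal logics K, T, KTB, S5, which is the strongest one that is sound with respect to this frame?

S5

Reflexive (axiom T): yes — every world is R-related to itself.
Symmetric (axiom B): yes — every pair in R has its reverse in R.
Euclidean (axiom 5): yes — any two successors of a common world are R-related.
So F validates K, T, KTB, S5. The strongest is S5.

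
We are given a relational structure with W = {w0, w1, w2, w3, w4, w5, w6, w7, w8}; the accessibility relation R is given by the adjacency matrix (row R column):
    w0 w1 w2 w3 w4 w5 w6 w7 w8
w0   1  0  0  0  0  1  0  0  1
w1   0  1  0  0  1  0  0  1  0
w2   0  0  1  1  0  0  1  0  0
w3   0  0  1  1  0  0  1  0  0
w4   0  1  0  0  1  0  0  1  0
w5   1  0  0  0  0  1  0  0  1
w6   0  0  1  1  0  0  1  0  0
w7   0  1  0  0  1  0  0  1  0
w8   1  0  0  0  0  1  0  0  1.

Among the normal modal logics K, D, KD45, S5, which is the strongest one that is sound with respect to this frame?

Serial (axiom D): yes — every world has a successor (e.g. w0 R w0).
Euclidean (axiom 5): yes — any two successors of a common world are R-related.
Transitive (axiom 4): yes — every two-step R-path is closed by a direct edge.
Reflexive (axiom T): yes — every world is R-related to itself.
So F validates K, D, KD45, S5. The strongest is S5.

S5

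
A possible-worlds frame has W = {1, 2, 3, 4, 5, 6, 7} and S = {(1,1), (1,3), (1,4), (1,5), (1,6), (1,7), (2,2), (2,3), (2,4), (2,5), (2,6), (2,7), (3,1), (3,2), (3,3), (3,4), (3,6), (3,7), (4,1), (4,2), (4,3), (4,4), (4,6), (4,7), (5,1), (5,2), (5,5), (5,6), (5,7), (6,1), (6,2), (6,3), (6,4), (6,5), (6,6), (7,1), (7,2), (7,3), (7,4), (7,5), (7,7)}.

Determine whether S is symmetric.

Symmetric: yes — every pair in S has its reverse in S.

Yes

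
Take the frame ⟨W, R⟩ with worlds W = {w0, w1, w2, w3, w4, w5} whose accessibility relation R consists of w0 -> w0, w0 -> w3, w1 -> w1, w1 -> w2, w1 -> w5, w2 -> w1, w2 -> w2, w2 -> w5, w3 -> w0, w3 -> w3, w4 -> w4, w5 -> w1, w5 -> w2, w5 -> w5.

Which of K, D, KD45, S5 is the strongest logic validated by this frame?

Serial (axiom D): yes — every world has a successor (e.g. w0 R w0).
Euclidean (axiom 5): yes — any two successors of a common world are R-related.
Transitive (axiom 4): yes — every two-step R-path is closed by a direct edge.
Reflexive (axiom T): yes — every world is R-related to itself.
So F validates K, D, KD45, S5. The strongest is S5.

S5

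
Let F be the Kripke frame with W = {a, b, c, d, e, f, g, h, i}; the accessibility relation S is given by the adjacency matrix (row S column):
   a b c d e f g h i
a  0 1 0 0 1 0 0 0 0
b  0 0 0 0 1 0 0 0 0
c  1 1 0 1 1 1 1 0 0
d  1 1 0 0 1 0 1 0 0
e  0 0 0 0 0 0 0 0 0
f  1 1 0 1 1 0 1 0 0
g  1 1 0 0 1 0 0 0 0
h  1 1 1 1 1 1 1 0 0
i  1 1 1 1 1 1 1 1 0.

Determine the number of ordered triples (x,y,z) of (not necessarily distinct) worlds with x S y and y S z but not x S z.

0

S is transitive; there are no such tuples.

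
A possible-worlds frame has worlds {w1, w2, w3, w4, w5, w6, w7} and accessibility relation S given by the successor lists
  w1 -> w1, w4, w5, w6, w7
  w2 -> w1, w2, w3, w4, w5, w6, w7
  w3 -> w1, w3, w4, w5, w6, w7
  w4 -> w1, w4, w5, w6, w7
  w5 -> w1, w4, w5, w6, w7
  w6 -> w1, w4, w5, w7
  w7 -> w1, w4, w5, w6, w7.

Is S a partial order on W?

Reflexive: no — w6 is not related to itself.
Transitive: no — w6 S w1 and w1 S w6, but not w6 S w6.
Antisymmetric: no — w1 S w4 and w4 S w1 with w1 ≠ w4.
So S is not a partial order.

No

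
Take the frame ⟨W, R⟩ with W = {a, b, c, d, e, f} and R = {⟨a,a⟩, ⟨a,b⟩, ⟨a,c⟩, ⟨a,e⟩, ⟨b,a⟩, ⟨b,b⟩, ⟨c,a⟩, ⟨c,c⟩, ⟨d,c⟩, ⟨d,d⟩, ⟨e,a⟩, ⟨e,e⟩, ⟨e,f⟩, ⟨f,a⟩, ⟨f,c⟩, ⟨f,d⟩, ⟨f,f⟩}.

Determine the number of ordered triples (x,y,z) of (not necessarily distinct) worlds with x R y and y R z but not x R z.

Enumerating: (a,e,f), (b,a,c), (b,a,e), (c,a,b), (c,a,e), (d,c,a), (e,a,b), (e,a,c), (e,f,c), (e,f,d), (f,a,b), (f,a,e).

12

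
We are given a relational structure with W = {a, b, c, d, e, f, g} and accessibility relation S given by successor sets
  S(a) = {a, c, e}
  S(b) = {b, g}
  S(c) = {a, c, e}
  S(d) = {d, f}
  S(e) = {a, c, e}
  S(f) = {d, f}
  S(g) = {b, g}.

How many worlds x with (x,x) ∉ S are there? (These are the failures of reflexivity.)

0

S is reflexive; there are no such worlds.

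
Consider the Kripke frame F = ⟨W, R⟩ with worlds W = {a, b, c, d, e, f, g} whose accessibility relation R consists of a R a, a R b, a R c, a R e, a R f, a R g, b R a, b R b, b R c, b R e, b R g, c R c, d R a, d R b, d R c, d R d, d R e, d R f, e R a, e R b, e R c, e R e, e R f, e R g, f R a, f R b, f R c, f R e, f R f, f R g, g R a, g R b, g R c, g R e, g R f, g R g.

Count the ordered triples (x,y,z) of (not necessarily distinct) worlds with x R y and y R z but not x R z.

7

Enumerating: (b,a,f), (b,e,f), (b,g,f), (d,a,g), (d,b,g), (d,e,g), (d,f,g).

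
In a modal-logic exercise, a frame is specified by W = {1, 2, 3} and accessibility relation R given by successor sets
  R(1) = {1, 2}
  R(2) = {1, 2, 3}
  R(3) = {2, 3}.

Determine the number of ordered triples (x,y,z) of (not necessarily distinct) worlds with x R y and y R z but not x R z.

2

Enumerating: (1,2,3), (3,2,1).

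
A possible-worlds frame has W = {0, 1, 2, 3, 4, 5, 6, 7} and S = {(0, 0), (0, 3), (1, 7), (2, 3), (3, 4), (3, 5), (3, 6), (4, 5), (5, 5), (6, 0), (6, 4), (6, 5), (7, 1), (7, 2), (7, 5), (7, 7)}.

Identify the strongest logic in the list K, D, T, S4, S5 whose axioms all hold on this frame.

Serial (axiom D): yes — every world has a successor (e.g. 0 S 0).
Reflexive (axiom T): no — 1 is not related to itself.
Transitive (axiom 4): no — 0 S 3 and 3 S 4, but not 0 S 4.
Euclidean (axiom 5): no — 3 S 4 and 3 S 6, but not 4 S 6.
So F validates K, D; T would additionally require S to be reflexive. The strongest is D.

D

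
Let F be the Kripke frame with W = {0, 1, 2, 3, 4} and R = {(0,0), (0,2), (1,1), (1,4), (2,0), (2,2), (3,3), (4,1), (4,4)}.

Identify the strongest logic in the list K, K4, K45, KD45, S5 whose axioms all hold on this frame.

S5

Transitive (axiom 4): yes — every two-step R-path is closed by a direct edge.
Euclidean (axiom 5): yes — any two successors of a common world are R-related.
Serial (axiom D): yes — every world has a successor (e.g. 0 R 0).
Reflexive (axiom T): yes — every world is R-related to itself.
So F validates K, K4, K45, KD45, S5. The strongest is S5.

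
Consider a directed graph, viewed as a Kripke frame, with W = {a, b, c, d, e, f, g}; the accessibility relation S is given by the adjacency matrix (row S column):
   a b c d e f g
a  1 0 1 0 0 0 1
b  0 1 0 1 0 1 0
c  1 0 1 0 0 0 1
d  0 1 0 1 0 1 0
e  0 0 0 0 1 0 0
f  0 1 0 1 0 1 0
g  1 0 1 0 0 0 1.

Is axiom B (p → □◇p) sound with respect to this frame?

Yes

By correspondence theory, B is valid on a frame iff S is symmetric.
Symmetric: yes — every pair in S has its reverse in S.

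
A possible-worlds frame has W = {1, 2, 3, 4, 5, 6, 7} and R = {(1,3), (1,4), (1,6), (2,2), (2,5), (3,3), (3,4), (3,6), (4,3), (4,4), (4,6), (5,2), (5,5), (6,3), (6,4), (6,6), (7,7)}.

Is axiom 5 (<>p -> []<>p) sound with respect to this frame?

By correspondence theory, 5 is valid on a frame iff R is Euclidean.
Euclidean: yes — any two successors of a common world are R-related.

Yes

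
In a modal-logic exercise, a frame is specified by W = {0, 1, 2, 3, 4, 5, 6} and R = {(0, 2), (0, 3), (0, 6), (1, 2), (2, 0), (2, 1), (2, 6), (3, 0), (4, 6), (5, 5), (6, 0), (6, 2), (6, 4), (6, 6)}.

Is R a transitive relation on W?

No

Transitive: no — 0 R 2 and 2 R 1, but not 0 R 1.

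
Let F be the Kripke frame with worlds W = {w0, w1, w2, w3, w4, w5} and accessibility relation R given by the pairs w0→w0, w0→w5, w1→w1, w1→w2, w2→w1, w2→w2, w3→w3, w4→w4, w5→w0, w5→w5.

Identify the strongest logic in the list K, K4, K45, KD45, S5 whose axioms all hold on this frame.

S5

Transitive (axiom 4): yes — every two-step R-path is closed by a direct edge.
Euclidean (axiom 5): yes — any two successors of a common world are R-related.
Serial (axiom D): yes — every world has a successor (e.g. w0 R w0).
Reflexive (axiom T): yes — every world is R-related to itself.
So F validates K, K4, K45, KD45, S5. The strongest is S5.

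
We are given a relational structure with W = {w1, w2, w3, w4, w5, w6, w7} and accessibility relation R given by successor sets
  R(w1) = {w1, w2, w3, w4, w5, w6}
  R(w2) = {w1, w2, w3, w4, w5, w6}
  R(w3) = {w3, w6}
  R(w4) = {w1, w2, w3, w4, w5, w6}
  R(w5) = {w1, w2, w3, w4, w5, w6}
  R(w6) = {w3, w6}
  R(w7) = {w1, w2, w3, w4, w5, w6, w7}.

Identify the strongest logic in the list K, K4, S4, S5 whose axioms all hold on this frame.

Transitive (axiom 4): yes — every two-step R-path is closed by a direct edge.
Reflexive (axiom T): yes — every world is R-related to itself.
Euclidean (axiom 5): no — w1 R w3 and w1 R w2, but not w3 R w2.
So F validates K, K4, S4; S5 would additionally require R to be Euclidean. The strongest is S4.

S4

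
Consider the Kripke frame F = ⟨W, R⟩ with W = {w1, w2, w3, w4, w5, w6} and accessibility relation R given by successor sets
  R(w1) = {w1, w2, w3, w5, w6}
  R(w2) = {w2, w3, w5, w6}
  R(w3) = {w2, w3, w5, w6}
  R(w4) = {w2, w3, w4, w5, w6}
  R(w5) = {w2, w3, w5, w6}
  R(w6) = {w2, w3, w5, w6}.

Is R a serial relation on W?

Serial: yes — every world has a successor (e.g. w1 R w1).

Yes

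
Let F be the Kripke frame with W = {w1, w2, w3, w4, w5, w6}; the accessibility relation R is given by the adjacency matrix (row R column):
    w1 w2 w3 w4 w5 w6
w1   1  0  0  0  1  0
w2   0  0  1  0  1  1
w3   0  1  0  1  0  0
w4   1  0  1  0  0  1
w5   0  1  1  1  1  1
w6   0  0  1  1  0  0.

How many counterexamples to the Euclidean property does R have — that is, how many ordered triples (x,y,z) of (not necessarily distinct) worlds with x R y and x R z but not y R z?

Enumerating: (w1,w5,w1), (w2,w3,w3), (w2,w3,w5), (w2,w3,w6), (w2,w6,w5), (w2,w6,w6), (w3,w2,w2), (w3,w2,w4), (w3,w4,w2), (w3,w4,w4), (w4,w1,w3), (w4,w1,w6), … and 18 more.
Total: 30.

30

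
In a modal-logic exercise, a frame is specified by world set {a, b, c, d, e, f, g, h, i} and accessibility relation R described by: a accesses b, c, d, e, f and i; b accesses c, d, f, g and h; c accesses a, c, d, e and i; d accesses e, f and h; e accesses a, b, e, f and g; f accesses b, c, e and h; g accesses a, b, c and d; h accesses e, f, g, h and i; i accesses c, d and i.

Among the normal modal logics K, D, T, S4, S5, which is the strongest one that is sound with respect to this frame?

D

Serial (axiom D): yes — every world has a successor (e.g. a R b).
Reflexive (axiom T): no — a is not related to itself.
Transitive (axiom 4): no — a R b and b R g, but not a R g.
Euclidean (axiom 5): no — a R b and a R e, but not b R e.
So F validates K, D; T would additionally require R to be reflexive. The strongest is D.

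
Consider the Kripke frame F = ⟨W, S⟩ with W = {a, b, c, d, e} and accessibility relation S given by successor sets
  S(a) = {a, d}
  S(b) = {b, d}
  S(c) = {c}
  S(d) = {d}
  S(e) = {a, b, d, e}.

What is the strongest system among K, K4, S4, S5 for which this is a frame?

Transitive (axiom 4): yes — every two-step S-path is closed by a direct edge.
Reflexive (axiom T): yes — every world is S-related to itself.
Euclidean (axiom 5): no — e S a and e S b, but not a S b.
So F validates K, K4, S4; S5 would additionally require S to be Euclidean. The strongest is S4.

S4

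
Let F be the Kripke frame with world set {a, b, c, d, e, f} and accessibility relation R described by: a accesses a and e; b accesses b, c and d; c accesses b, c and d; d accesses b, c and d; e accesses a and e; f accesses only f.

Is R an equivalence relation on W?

Yes

Reflexive: yes — every world is R-related to itself.
Symmetric: yes — every pair in R has its reverse in R.
Transitive: yes — every two-step R-path is closed by a direct edge.
So R is an equivalence relation.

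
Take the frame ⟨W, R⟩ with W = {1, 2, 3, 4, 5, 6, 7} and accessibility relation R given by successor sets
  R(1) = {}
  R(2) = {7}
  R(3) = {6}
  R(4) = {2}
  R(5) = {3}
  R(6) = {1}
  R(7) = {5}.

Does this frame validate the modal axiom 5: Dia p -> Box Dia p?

No

Axiom 5 corresponds to the accessibility relation being Euclidean.
Euclidean: no — 2 R 7 and 2 R 7, but not 7 R 7.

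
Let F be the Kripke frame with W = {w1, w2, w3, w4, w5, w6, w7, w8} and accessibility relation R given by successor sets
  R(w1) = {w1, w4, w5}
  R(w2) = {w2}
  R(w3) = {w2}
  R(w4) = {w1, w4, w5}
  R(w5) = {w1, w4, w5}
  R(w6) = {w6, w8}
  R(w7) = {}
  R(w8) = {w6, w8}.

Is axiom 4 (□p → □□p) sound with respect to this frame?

The schema 4 characterises exactly the transitive frames.
Transitive: yes — every two-step R-path is closed by a direct edge.

Yes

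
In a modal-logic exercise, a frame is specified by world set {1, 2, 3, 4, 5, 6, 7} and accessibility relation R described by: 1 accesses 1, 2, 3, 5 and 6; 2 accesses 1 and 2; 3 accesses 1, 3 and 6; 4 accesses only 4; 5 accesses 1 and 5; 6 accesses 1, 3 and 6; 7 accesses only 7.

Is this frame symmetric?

Yes

Symmetric: yes — every pair in R has its reverse in R.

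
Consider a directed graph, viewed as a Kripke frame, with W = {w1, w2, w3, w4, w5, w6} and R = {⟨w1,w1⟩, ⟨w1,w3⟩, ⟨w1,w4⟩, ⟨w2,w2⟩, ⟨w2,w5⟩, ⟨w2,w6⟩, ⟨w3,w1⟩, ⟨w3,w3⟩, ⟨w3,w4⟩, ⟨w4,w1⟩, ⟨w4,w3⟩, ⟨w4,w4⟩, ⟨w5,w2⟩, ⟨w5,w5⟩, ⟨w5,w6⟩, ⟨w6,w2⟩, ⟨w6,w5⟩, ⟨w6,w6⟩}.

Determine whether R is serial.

Serial: yes — every world has a successor (e.g. w1 R w1).

Yes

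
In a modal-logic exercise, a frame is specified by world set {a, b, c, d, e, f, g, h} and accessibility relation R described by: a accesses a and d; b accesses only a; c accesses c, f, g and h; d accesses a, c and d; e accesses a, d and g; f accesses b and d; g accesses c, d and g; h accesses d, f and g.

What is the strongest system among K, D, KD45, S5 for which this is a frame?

D

Serial (axiom D): yes — every world has a successor (e.g. a R a).
Euclidean (axiom 5): no — c R f and c R g, but not f R g.
Transitive (axiom 4): no — a R d and d R c, but not a R c.
Reflexive (axiom T): no — b is not related to itself.
So F validates K, D; KD45 would additionally require R to be Euclidean and transitive. The strongest is D.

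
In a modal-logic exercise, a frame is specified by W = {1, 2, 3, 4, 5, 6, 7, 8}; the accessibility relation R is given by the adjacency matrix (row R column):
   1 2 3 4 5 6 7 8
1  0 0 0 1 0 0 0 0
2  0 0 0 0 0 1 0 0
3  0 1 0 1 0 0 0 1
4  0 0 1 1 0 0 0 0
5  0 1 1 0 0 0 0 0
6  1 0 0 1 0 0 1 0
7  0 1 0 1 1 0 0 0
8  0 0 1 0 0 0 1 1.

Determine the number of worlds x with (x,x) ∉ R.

6

Enumerating: 1, 2, 3, 5, 6, 7.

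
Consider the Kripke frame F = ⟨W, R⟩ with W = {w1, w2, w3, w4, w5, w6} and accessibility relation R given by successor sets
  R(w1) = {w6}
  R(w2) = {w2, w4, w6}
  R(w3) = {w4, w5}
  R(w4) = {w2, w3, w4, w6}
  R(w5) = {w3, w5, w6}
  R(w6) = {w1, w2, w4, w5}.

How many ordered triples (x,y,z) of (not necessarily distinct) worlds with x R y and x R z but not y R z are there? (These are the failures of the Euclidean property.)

Enumerating: (w1,w6,w6), (w2,w6,w6), (w3,w4,w5), (w3,w5,w4), (w4,w2,w3), (w4,w3,w2), (w4,w3,w3), (w4,w3,w6), (w4,w6,w3), (w4,w6,w6), (w5,w3,w3), (w5,w3,w6), … and 13 more.
Total: 25.

25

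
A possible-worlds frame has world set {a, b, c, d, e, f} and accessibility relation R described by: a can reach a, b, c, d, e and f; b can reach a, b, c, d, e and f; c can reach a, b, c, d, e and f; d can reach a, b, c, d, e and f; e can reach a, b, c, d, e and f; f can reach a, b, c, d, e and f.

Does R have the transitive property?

Transitive: yes — every two-step R-path is closed by a direct edge.

Yes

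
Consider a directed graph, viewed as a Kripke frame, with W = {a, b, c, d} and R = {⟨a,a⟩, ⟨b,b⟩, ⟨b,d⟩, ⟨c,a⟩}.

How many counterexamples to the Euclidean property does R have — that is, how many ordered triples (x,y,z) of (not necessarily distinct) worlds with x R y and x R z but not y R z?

Enumerating: (b,d,b), (b,d,d).

2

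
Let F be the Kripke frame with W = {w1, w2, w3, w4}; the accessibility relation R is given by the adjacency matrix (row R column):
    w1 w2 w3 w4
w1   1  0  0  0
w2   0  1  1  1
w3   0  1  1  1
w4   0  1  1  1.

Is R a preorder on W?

Reflexive: yes — every world is R-related to itself.
Transitive: yes — every two-step R-path is closed by a direct edge.
So R is a preorder.

Yes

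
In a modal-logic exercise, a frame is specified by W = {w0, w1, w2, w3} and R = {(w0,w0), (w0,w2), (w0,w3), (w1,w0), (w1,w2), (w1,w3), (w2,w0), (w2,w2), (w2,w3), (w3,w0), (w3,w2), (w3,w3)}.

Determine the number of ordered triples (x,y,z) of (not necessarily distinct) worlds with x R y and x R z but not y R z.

R is Euclidean; there are no such tuples.

0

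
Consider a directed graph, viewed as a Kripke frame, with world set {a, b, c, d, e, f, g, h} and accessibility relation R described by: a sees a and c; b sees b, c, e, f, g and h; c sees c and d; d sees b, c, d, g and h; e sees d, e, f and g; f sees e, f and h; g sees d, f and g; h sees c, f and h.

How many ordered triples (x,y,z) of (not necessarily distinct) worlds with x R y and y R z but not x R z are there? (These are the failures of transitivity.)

25

Enumerating: (a,c,d), (b,c,d), (b,e,d), (b,g,d), (c,d,b), (c,d,g), (c,d,h), (d,b,e), (d,b,f), (d,g,f), (d,h,f), (e,d,b), … and 13 more.
Total: 25.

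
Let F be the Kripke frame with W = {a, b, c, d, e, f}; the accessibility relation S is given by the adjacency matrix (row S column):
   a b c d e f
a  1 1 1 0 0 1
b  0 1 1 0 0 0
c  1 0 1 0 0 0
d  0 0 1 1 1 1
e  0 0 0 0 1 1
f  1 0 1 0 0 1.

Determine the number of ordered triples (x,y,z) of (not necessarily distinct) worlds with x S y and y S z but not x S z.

8

Enumerating: (b,c,a), (c,a,b), (c,a,f), (d,c,a), (d,f,a), (e,f,a), (e,f,c), (f,a,b).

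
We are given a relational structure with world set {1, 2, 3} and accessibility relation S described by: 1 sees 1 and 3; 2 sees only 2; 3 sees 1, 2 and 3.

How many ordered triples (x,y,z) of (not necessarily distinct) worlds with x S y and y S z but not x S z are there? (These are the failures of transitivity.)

Enumerating: (1,3,2).

1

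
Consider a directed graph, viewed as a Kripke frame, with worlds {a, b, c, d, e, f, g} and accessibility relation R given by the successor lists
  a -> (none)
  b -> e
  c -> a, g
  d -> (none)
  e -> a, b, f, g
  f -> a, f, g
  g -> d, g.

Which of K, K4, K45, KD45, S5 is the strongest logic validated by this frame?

Transitive (axiom 4): no — b R e and e R a, but not b R a.
Euclidean (axiom 5): no — c R a and c R g, but not a R g.
Serial (axiom D): no — a has no R-successor.
Reflexive (axiom T): no — a is not related to itself.
So F validates K; K4 would additionally require R to be transitive. The strongest is K.

K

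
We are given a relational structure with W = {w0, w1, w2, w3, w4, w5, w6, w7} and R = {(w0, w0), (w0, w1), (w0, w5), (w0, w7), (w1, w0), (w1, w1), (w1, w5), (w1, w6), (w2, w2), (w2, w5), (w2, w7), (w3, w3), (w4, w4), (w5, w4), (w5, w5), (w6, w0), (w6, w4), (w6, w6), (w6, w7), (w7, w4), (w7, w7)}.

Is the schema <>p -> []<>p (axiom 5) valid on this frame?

No

By correspondence theory, 5 is valid on a frame iff R is Euclidean.
Euclidean: no — w0 R w1 and w0 R w7, but not w1 R w7.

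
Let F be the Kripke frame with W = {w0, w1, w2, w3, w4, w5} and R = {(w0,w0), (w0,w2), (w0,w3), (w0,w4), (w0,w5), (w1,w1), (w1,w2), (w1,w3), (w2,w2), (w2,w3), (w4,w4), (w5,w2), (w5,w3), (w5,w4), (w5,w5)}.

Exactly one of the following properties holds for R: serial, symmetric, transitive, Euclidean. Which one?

transitive

Serial: no — w3 has no R-successor.
Symmetric: no — w0 R w2 but not w2 R w0.
Transitive: yes — every two-step R-path is closed by a direct edge.
Euclidean: no — w0 R w2 and w0 R w4, but not w2 R w4.
Only transitive holds.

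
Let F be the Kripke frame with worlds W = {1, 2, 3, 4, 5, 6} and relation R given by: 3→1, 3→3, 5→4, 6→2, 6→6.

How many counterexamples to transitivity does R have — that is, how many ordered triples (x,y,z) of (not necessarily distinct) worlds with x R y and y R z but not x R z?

R is transitive; there are no such tuples.

0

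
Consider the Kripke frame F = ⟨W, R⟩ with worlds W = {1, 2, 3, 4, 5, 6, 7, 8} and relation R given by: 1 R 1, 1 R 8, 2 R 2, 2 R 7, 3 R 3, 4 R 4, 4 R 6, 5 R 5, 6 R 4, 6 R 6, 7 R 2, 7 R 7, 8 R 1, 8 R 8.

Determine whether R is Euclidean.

Yes

Euclidean: yes — any two successors of a common world are R-related.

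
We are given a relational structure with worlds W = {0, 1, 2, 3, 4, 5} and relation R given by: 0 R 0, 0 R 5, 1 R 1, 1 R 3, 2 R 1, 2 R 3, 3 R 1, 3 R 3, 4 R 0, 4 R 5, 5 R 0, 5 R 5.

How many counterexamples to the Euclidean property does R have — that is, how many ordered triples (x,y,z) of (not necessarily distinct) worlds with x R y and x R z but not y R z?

R is Euclidean; there are no such tuples.

0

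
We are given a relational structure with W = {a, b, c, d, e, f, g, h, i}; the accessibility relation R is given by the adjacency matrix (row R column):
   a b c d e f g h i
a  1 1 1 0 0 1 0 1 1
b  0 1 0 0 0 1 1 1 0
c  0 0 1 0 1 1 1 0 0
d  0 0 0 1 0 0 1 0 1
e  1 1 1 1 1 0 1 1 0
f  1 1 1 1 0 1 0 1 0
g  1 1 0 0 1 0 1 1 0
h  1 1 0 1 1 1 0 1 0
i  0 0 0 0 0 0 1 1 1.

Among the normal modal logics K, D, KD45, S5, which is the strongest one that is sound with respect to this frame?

D

Serial (axiom D): yes — every world has a successor (e.g. a R a).
Euclidean (axiom 5): no — a R b and a R c, but not b R c.
Transitive (axiom 4): no — a R b and b R g, but not a R g.
Reflexive (axiom T): yes — every world is R-related to itself.
So F validates K, D; KD45 would additionally require R to be Euclidean and transitive. The strongest is D.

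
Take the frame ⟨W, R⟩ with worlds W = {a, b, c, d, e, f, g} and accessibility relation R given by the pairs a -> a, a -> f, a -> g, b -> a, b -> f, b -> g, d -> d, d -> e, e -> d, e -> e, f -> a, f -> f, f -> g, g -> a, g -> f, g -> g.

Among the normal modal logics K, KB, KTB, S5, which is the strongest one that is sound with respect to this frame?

K

Symmetric (axiom B): no — b R a but not a R b.
Reflexive (axiom T): no — b is not related to itself.
Euclidean (axiom 5): yes — any two successors of a common world are R-related.
So F validates K; KB would additionally require R to be symmetric. The strongest is K.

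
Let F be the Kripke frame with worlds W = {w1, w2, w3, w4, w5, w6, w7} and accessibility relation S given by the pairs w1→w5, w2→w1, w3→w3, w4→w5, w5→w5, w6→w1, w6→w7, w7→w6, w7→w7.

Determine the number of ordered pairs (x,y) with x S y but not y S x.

Enumerating: (w1,w5), (w2,w1), (w4,w5), (w6,w1).

4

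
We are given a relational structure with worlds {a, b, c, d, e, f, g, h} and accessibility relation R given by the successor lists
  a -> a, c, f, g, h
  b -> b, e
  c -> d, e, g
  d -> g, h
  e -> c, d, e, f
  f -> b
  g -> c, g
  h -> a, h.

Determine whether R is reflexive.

Reflexive: no — c is not related to itself.

No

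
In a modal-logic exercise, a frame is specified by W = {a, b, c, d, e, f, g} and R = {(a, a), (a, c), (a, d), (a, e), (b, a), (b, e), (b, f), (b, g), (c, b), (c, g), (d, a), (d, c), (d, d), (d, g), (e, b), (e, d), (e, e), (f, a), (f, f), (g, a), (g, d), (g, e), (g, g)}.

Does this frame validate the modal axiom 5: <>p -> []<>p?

By correspondence theory, 5 is valid on a frame iff R is Euclidean.
Euclidean: no — a R c and a R d, but not c R d.

No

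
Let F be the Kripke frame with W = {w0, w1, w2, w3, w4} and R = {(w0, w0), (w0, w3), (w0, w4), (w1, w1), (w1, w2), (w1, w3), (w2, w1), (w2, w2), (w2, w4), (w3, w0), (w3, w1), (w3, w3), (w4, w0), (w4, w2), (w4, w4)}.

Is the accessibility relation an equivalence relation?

Reflexive: yes — every world is R-related to itself.
Symmetric: yes — every pair in R has its reverse in R.
Transitive: no — w0 R w3 and w3 R w1, but not w0 R w1.
So R is not an equivalence relation.

No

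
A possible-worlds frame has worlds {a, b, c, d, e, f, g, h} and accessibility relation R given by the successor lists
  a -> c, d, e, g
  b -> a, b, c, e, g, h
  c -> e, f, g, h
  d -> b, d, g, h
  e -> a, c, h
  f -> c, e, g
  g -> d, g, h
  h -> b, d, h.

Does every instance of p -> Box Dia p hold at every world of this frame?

By correspondence theory, B is valid on a frame iff R is symmetric.
Symmetric: no — a R c but not c R a.

No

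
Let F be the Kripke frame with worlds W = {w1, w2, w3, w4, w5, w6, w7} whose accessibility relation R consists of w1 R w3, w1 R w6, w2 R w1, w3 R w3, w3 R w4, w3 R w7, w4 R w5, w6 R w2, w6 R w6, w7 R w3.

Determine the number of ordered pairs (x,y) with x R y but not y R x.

6

Enumerating: (w1,w3), (w1,w6), (w2,w1), (w3,w4), (w4,w5), (w6,w2).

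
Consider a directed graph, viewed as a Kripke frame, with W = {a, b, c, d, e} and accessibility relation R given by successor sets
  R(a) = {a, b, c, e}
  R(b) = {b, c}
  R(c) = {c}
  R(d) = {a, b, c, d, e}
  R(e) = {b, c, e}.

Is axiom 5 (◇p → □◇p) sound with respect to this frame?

By correspondence theory, 5 is valid on a frame iff R is Euclidean.
Euclidean: no — a R b and a R e, but not b R e.

No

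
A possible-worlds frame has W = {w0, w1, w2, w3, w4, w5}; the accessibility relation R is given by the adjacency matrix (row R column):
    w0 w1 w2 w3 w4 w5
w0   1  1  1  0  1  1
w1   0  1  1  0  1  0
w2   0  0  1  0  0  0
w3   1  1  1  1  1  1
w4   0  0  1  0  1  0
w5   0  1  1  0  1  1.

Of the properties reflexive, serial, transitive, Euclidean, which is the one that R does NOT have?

Reflexive: yes — every world is R-related to itself.
Serial: yes — every world has a successor (e.g. w0 R w0).
Transitive: yes — every two-step R-path is closed by a direct edge.
Euclidean: no — w0 R w1 and w0 R w5, but not w1 R w5.
Only Euclidean fails.

Euclidean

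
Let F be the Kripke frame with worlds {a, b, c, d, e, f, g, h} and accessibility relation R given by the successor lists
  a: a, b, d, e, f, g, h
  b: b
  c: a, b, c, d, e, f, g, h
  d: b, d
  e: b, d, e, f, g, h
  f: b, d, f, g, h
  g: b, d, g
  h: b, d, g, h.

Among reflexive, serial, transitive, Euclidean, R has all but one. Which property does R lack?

Euclidean

Reflexive: yes — every world is R-related to itself.
Serial: yes — every world has a successor (e.g. a R a).
Transitive: yes — every two-step R-path is closed by a direct edge.
Euclidean: no — a R b and a R d, but not b R d.
Only Euclidean fails.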